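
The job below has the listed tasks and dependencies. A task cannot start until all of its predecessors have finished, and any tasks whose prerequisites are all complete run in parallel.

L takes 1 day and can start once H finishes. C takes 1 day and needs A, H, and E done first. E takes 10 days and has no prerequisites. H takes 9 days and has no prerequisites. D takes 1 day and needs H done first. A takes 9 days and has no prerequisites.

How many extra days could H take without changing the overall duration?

Critical path: E→C = 10+1 = 11, so the finish is 11 days.
The longest chain containing H totals 10 days.
So H can slip 10 − 9 = 1 day.

1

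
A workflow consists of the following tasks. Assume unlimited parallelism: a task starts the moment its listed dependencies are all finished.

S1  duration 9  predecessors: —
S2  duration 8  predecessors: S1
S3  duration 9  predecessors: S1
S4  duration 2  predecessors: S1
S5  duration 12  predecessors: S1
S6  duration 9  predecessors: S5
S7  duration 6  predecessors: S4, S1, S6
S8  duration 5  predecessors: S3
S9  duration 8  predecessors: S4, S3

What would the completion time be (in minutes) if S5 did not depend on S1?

With the dependency in place, S1→S5→S6→S7 = 9+12+9+6 = 36 sets the finish at 36 minutes.
Without S1→S5, S5's earliest start moves from 9 to 0.
After: S5→S6→S7 = 12+9+6 = 27 → 27 minutes.

27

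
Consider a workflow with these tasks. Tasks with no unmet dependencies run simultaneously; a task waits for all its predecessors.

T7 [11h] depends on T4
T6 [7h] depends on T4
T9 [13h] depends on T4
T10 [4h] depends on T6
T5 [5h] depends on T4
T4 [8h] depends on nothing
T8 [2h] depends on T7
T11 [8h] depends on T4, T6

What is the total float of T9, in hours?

Critical path: T4→T6→T11 = 8+7+8 = 23, so the finish is 23 hours.
The longest chain containing T9 totals 21 hours.
Float = 23 − 21 = 2.

2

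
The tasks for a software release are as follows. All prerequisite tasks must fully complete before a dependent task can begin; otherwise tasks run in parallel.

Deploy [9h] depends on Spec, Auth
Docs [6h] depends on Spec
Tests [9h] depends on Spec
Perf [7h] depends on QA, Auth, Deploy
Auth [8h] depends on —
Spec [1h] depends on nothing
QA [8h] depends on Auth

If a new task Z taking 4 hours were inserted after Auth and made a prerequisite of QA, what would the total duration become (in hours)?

27

Originally the project takes 24 hours.
With Z inserted, QA now waits for max(Auth, Z).
New critical path: Auth→Z→QA→Perf = 8+4+8+7 = 27 ⇒ 27 hours.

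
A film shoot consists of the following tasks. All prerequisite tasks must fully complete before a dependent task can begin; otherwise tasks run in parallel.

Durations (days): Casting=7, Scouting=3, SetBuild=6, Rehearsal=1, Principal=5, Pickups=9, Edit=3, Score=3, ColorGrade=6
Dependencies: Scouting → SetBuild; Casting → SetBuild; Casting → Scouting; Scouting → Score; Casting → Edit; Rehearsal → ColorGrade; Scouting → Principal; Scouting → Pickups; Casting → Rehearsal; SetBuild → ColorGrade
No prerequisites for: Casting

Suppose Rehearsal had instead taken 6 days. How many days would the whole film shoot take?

Actual critical path: Casting→Scouting→SetBuild→ColorGrade = 7+3+6+6 = 22 ⇒ 22 days.
Rehearsal is off the critical path — its longest chain is 14 days, giving 8 of slack.
That remains the longest chain; total 22 days.

22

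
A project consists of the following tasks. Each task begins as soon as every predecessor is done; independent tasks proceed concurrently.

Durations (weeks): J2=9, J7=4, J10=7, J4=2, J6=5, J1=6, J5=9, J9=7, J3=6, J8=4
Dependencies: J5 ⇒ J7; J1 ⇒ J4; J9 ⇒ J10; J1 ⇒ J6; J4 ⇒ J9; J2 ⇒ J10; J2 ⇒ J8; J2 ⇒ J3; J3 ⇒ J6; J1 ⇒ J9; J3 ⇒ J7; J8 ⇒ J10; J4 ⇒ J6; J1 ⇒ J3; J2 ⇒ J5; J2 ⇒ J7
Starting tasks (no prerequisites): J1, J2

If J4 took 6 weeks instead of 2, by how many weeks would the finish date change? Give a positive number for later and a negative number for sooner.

Actual critical path: J1→J4→J9→J10 = 6+2+7+7 = 22 ⇒ 22 weeks.
Since J4 is critical, the +4 change carries straight to that chain (now 26 weeks).
That remains the longest chain; total 26 weeks.
Change in finish: 26 − 22 = +4 weeks.

4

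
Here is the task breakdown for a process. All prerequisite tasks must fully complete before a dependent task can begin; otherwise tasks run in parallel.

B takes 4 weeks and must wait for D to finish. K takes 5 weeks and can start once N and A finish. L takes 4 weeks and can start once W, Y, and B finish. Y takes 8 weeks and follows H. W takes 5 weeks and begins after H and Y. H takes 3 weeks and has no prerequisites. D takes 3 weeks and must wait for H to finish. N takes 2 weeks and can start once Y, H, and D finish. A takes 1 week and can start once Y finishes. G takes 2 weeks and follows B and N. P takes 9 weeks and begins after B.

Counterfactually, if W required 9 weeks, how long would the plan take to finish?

Critical path before the change: H→Y→W→L = 3+8+5+4 = 20 giving 20 weeks.
Since W is critical, the +4 change carries straight to that chain (now 24 weeks).
That remains the longest chain; total 24 weeks.

24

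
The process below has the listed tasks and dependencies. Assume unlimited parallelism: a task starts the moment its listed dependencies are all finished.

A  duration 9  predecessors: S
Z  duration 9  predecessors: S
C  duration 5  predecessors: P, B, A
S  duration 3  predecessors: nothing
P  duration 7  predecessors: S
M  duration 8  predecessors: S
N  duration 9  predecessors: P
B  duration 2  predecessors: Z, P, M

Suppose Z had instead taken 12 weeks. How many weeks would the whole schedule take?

As given, the longest chain is S→Z→B→C = 3+9+2+5 = 19, so the finish is 19 weeks.
Since Z is critical, the +3 change carries straight to that chain (now 22 weeks).
The critical path is still S→Z→B→C; finish is now 22 weeks.

22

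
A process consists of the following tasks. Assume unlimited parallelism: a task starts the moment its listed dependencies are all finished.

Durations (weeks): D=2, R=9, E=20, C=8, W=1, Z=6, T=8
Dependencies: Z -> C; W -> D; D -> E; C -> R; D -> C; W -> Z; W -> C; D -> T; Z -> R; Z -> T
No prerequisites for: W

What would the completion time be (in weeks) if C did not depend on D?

24

Original critical path: W→Z→C→R = 1+6+8+9 = 24 ⇒ 24 weeks.
Dropping D→C doesn't change C's earliest start (7); another predecessor still binds.
New critical path: W→Z→C→R = 1+6+8+9 = 24 ⇒ 24 weeks.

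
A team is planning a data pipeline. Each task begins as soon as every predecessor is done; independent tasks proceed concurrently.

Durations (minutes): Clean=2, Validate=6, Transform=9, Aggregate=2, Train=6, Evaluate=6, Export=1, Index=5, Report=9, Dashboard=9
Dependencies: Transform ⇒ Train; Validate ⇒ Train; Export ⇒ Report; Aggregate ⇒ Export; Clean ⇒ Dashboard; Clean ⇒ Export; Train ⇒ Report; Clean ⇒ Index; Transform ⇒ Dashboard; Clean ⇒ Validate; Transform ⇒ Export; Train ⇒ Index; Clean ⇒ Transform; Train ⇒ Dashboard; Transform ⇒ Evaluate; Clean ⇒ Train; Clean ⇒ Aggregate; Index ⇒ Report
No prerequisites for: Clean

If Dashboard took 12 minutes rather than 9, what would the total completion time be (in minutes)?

Baseline: Clean→Transform→Train→Index→Report = 2+9+6+5+9 = 31 → 31 minutes.
Dashboard is off the critical path — its longest chain is 26 minutes, giving 5 of slack.
That remains the longest chain; total 31 minutes.

31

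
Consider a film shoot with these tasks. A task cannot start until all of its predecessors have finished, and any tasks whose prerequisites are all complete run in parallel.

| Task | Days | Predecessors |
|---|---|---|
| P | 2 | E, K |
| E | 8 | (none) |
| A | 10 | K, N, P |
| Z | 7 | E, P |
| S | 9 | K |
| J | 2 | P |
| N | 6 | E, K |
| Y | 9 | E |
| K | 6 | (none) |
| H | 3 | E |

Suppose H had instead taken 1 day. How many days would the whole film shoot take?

Critical path before the change: E→N→A = 8+6+10 = 24 giving 24 days.
H is off the critical path — its longest chain is 11 days, giving 13 of slack.
That remains the longest chain; total 24 days.

24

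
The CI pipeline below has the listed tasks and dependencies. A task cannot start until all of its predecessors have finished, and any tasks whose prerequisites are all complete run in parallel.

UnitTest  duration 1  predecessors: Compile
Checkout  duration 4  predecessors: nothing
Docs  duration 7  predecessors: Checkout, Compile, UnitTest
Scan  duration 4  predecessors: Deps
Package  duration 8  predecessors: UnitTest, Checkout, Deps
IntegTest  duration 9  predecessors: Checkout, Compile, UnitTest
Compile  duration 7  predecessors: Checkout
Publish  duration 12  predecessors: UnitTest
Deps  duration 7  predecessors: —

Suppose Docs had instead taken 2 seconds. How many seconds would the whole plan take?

Actual critical path: Checkout→Compile→UnitTest→Publish = 4+7+1+12 = 24 ⇒ 24 seconds.
The longest path through Docs is only 19 seconds, so Docs has float 5.
That remains the longest chain; total 24 seconds.

24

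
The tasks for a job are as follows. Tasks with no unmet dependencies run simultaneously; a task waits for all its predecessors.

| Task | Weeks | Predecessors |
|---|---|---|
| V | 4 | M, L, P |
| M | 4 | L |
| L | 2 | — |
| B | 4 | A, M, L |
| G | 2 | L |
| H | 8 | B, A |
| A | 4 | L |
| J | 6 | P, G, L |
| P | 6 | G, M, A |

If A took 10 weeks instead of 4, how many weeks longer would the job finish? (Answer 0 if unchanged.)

6

Baseline: L→A→P→J = 2+4+6+6 = 18 → 18 weeks.
Since A is critical, the +6 change carries straight to that chain (now 24 weeks).
No other chain overtakes it, so the finish is 24 weeks.
Change in finish: 24 − 18 = +6 weeks.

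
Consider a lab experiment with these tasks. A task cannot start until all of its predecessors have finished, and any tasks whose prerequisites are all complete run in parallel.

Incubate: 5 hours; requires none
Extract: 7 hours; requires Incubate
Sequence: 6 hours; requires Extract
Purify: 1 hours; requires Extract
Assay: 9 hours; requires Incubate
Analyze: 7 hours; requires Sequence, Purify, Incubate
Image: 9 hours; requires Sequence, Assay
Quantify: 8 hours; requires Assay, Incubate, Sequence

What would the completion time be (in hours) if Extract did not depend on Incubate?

Before: longest chain Incubate→Extract→Sequence→Image = 5+7+6+9 = 27, finish 27.
Without Incubate→Extract, Extract's earliest start moves from 5 to 0.
The longest chain is now Incubate→Assay→Image = 5+9+9 = 23, so the schedule takes 23 hours.

23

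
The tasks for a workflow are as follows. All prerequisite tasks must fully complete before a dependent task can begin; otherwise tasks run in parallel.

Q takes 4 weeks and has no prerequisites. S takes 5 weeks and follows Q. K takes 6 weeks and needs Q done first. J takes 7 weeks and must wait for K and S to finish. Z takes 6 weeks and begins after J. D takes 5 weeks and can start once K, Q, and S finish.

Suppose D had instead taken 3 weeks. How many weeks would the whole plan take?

Actual critical path: Q→K→J→Z = 4+6+7+6 = 23 ⇒ 23 weeks.
D has 8 weeks of float (longest path through it is 15).
The critical path is still Q→K→J→Z; finish is now 23 weeks.

23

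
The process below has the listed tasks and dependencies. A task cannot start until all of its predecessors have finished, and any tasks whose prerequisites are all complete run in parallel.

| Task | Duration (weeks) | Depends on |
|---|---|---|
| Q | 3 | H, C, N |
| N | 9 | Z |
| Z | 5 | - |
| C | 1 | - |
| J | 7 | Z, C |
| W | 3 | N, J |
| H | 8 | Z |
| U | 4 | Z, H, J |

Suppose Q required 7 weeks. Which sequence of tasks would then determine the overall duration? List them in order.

Z, N, Q

Actual critical path: Z→N→Q = 5+9+3 = 17 ⇒ 17 weeks.
Since Q is critical, the +4 change carries straight to that chain (now 21 weeks).
The critical path is still Z→N→Q; finish is now 21 weeks.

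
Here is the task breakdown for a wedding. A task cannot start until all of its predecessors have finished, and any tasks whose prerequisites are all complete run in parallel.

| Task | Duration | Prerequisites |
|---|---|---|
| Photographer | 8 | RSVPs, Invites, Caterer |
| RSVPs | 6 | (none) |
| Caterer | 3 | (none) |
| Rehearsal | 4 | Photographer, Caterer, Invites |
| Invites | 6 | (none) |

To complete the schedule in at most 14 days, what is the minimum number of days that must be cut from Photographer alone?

Current finish: 18 days; target: 14.
Photographer is on every critical path, so each day cut from Photographer cuts the finish by one (this holds down to a finish of 11).
Need 18 − 14 = 4 days off Photographer → Photographer becomes 4 days, finish becomes 14.

4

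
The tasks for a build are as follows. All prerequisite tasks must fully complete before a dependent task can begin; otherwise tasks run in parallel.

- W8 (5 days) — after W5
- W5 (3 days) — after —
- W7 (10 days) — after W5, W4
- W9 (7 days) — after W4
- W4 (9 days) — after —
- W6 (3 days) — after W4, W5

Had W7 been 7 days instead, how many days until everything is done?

As given, the longest chain is W4→W7 = 9+10 = 19, so the finish is 19 days.
Since W7 is critical, the -3 change carries straight to that chain (now 16 days).
No other chain overtakes it, so the finish is 16 days.

16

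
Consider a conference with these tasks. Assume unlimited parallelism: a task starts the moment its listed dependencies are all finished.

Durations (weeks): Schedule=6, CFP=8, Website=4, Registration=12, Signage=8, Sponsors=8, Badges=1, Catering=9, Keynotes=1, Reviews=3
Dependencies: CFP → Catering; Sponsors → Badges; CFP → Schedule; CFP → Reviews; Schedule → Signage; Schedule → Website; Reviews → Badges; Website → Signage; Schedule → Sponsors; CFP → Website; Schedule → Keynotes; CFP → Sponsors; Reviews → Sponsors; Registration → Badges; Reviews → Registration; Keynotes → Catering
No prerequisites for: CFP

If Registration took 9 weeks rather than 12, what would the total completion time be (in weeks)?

The binding path is CFP→Schedule→Website→Signage = 8+6+4+8 = 26; finish at 26 weeks.
Registration is off the critical path — its longest chain is 24 weeks, giving 2 of slack.
The critical path is still CFP→Schedule→Website→Signage; finish is now 26 weeks.

26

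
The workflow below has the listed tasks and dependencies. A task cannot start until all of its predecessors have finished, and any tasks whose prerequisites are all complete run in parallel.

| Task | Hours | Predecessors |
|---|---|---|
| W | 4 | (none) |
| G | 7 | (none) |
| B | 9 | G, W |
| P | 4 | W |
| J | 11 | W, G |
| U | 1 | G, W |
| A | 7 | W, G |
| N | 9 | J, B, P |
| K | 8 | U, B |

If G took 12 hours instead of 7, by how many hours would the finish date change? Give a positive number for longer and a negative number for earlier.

Baseline: G→J→N = 7+11+9 = 27 → 27 hours.
G is on the critical path; changing it to 12 makes that path 32 hours.
That remains the longest chain; total 32 hours.
Change in finish: 32 − 27 = +5 hours.

5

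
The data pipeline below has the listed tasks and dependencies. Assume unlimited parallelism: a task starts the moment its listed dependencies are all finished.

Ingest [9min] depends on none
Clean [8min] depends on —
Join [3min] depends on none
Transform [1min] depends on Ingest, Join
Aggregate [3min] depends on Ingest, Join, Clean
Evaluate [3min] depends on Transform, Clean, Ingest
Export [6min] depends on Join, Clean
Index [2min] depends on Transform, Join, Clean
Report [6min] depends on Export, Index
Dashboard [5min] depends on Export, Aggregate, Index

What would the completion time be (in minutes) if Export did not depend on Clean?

18

With the dependency in place, Clean→Export→Report = 8+6+6 = 20 sets the finish at 20 minutes.
Without Clean→Export, Export's earliest start moves from 8 to 3.
New critical path: Ingest→Transform→Index→Report = 9+1+2+6 = 18 ⇒ 18 minutes.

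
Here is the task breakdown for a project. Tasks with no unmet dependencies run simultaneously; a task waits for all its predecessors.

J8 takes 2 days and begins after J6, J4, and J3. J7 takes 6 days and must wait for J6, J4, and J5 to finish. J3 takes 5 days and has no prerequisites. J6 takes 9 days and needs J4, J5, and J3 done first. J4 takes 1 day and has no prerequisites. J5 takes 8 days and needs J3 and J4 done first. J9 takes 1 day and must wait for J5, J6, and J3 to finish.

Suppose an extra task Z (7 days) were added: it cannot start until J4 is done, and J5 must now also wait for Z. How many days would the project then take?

31

Originally the project takes 28 days.
With Z inserted, J5 now waits for max(J3, J4, Z).
New critical path: J4→Z→J5→J6→J7 = 1+7+8+9+6 = 31 ⇒ 31 days.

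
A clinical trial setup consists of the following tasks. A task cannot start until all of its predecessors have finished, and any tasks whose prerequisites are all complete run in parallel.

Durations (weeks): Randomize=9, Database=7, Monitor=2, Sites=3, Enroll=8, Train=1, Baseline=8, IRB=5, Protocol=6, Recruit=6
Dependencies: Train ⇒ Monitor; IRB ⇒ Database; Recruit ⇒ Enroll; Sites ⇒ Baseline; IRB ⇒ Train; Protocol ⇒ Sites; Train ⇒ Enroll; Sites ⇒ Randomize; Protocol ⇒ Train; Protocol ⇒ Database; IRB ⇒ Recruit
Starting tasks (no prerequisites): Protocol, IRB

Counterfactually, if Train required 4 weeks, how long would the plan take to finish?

19

The binding path is IRB→Recruit→Enroll = 5+6+8 = 19; finish at 19 weeks.
Train has 4 weeks of float (longest path through it is 15).
No other chain overtakes it, so the finish is 19 weeks.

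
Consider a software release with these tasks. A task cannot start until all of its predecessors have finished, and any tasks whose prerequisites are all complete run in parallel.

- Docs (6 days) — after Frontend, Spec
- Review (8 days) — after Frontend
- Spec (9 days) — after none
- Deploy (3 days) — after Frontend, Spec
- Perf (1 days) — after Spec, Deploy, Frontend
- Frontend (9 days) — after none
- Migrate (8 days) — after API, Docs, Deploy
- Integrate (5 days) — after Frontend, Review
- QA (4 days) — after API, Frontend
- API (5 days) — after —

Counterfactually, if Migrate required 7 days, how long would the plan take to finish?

22

Critical path before the change: Spec→Docs→Migrate = 9+6+8 = 23 giving 23 days.
Since Migrate is critical, the -1 change carries straight to that chain (now 22 days).
No other chain overtakes it, so the finish is 22 days.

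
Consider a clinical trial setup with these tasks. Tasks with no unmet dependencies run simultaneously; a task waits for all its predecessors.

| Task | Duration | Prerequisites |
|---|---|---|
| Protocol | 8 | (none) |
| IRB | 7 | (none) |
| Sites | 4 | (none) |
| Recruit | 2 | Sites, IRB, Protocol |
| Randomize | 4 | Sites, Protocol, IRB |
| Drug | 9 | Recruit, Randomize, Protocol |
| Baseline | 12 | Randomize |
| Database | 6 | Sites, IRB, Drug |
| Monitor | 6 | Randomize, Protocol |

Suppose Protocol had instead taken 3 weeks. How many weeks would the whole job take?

26

As given, the longest chain is Protocol→Randomize→Drug→Database = 8+4+9+6 = 27, so the finish is 27 weeks.
Protocol lies on that path, so at 3 weeks the path becomes 22 weeks.
New critical path: IRB→Randomize→Drug→Database = 7+4+9+6 = 26 ⇒ 26 weeks.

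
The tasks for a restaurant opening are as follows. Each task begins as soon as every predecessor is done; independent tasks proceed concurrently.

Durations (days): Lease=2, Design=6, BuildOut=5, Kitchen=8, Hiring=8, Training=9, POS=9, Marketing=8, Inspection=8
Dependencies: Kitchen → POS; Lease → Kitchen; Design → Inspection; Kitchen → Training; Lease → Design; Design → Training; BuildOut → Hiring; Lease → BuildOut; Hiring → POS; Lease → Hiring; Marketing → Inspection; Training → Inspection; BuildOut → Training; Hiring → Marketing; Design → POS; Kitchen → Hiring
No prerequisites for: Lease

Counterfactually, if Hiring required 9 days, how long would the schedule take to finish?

The binding path is Lease→Kitchen→Hiring→Marketing→Inspection = 2+8+8+8+8 = 34; finish at 34 days.
Since Hiring is critical, the +1 change carries straight to that chain (now 35 days).
The critical path is still Lease→Kitchen→Hiring→Marketing→Inspection; finish is now 35 days.

35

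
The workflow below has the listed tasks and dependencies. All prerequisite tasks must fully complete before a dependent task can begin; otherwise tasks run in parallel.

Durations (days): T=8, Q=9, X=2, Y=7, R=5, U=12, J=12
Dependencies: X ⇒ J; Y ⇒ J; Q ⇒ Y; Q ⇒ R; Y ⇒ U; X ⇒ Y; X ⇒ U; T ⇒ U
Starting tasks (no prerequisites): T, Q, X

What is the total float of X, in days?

Q→Y→U = 9+7+12 = 28 sets the makespan at 28 days.
X finishes as early as 2 and must finish by 9.
So X can slip 9 − 2 = 7 days.

7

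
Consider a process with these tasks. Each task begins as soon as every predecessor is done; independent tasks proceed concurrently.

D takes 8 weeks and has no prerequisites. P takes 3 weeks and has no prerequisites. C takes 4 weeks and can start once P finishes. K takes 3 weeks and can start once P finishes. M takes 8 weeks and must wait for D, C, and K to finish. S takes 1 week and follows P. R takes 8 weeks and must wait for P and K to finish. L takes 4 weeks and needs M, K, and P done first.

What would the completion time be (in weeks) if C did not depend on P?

Original critical path: D→M→L = 8+8+4 = 20 ⇒ 20 weeks.
Without P→C, C's earliest start moves from 3 to 0.
New critical path: D→M→L = 8+8+4 = 20 ⇒ 20 weeks.

20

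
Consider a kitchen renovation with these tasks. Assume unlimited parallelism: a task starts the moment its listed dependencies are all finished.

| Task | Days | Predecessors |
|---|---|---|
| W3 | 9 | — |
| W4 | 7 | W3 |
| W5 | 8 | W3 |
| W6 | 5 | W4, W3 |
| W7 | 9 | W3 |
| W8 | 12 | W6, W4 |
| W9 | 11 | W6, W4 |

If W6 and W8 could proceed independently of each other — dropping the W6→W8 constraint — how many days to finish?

32

With the dependency in place, W3→W4→W6→W8 = 9+7+5+12 = 33 sets the finish at 33 days.
Without W6→W8, W8's earliest start moves from 21 to 16.
After: W3→W4→W6→W9 = 9+7+5+11 = 32 → 32 days.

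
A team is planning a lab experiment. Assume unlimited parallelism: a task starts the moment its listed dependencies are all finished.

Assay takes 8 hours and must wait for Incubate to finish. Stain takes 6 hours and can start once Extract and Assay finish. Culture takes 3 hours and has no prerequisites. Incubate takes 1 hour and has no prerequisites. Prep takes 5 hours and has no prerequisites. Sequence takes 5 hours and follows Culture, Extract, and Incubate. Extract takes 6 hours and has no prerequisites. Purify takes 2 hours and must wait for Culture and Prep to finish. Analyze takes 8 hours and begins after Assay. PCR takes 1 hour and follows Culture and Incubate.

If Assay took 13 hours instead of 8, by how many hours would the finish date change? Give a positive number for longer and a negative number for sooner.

As given, the longest chain is Incubate→Assay→Analyze = 1+8+8 = 17, so the finish is 17 hours.
Assay lies on that path, so at 13 hours the path becomes 22 hours.
The critical path is still Incubate→Assay→Analyze; finish is now 22 hours.
Change in finish: 22 − 17 = +5 hours.

5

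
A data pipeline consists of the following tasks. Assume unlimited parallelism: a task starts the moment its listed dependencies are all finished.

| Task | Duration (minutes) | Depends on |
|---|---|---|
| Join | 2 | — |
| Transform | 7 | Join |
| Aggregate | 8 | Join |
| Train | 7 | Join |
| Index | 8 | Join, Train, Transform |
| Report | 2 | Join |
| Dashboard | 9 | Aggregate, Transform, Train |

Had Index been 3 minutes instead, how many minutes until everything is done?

Actual critical path: Join→Aggregate→Dashboard = 2+8+9 = 19 ⇒ 19 minutes.
Index is off the critical path — its longest chain is 17 minutes, giving 2 of slack.
That remains the longest chain; total 19 minutes.

19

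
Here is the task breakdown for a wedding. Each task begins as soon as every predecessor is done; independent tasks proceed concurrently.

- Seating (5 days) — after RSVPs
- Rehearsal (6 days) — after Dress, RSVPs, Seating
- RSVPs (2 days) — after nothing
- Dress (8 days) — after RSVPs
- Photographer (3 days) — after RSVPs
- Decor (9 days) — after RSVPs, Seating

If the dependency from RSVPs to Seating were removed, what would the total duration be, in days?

With the dependency in place, RSVPs→Dress→Rehearsal = 2+8+6 = 16 sets the finish at 16 days.
Without RSVPs→Seating, Seating's earliest start moves from 2 to 0.
After: RSVPs→Dress→Rehearsal = 2+8+6 = 16 → 16 days.

16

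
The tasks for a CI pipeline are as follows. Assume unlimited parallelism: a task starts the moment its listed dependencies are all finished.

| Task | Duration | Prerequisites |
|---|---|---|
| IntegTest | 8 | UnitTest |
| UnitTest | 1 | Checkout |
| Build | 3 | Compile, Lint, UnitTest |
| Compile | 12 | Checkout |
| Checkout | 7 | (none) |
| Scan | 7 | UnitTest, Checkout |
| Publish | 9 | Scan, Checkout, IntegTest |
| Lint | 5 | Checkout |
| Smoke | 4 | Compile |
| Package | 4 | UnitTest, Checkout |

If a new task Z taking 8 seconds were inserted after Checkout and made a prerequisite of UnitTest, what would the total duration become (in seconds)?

Originally the schedule takes 25 seconds.
With Z inserted, UnitTest now waits for max(Checkout, Z).
New critical path: Checkout→Z→UnitTest→IntegTest→Publish = 7+8+1+8+9 = 33 ⇒ 33 seconds.

33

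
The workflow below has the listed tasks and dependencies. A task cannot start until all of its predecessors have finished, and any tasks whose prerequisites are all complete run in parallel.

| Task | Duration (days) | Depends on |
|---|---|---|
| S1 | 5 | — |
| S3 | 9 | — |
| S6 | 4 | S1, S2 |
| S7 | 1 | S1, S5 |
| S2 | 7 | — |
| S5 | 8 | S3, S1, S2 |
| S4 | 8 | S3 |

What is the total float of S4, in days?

The longest chain is S3→S5→S7 = 9+8+1 = 18; overall finish 18 days.
The longest chain containing S4 totals 17 days.
Slack of S4 = 10 − 9 = 1 day.

1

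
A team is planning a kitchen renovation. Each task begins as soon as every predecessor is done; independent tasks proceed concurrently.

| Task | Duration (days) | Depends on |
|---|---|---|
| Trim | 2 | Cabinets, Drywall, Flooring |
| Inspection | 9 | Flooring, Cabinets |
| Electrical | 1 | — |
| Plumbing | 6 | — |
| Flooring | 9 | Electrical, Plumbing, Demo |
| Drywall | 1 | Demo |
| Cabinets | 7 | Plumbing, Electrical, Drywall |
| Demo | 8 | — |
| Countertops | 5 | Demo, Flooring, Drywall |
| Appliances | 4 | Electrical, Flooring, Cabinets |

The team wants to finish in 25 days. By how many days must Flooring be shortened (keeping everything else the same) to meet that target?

Current finish: 26 days; target: 25.
Flooring is on every critical path, so each day cut from Flooring cuts the finish by one (this holds down to a finish of 25).
Need 26 − 25 = 1 day off Flooring → Flooring becomes 8 days, finish becomes 25.

1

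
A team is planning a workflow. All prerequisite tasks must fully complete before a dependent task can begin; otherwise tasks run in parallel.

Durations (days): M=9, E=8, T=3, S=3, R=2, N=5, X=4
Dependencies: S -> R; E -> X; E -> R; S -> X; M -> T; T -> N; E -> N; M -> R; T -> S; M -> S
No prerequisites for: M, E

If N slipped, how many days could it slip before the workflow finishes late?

2

Critical path: M→T→S→X = 9+3+3+4 = 19, so the finish is 19 days.
N finishes as early as 17 and must finish by 19.
Float = 19 − 17 = 2.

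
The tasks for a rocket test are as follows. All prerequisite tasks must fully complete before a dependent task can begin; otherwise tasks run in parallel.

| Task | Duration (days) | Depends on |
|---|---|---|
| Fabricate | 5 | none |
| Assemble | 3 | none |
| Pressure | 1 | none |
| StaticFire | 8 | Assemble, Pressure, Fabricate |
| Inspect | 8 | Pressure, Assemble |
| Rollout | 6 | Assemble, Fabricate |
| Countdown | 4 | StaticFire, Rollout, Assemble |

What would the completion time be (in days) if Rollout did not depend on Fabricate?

17

Before: longest chain Fabricate→StaticFire→Countdown = 5+8+4 = 17, finish 17.
Without Fabricate→Rollout, Rollout's earliest start moves from 5 to 3.
The longest chain is now Fabricate→StaticFire→Countdown = 5+8+4 = 17, so the project takes 17 days.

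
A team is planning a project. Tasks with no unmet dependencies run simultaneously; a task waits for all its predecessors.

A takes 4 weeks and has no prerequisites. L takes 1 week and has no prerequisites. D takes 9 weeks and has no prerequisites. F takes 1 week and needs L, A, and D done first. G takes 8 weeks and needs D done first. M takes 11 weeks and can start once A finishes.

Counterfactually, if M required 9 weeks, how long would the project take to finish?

17

Actual critical path: D→G = 9+8 = 17 ⇒ 17 weeks.
M has 2 weeks of float (longest path through it is 15).
That remains the longest chain; total 17 weeks.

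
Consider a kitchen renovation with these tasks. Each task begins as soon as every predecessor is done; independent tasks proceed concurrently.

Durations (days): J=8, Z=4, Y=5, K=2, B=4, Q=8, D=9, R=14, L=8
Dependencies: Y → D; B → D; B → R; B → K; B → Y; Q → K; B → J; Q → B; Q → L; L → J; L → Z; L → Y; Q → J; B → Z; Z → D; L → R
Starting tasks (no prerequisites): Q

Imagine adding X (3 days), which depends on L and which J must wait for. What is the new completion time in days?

Originally the project takes 30 days.
With X inserted, J now waits for max(B, L, Q, X).
New critical path: Q→L→Y→D = 8+8+5+9 = 30 ⇒ 30 days.

30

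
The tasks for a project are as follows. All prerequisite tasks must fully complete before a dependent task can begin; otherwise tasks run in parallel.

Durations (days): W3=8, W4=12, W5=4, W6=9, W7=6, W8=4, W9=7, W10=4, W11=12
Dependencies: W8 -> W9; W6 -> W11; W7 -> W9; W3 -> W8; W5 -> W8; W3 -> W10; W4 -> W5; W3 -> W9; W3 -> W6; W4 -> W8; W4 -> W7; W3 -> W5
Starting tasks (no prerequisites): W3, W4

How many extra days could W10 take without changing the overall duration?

The longest chain is W3→W6→W11 = 8+9+12 = 29; overall finish 29 days.
The longest chain containing W10 totals 12 days.
Float = 29 − 12 = 17.

17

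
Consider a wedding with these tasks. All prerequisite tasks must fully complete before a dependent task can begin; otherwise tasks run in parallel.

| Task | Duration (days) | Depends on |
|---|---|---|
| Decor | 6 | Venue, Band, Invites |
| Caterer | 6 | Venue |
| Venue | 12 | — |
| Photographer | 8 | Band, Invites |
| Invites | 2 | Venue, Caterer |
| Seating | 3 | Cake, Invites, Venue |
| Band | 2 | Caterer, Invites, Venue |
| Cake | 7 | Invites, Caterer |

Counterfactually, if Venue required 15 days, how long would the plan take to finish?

33

The binding path is Venue→Caterer→Invites→Cake→Seating = 12+6+2+7+3 = 30; finish at 30 days.
Venue lies on that path, so at 15 days the path becomes 33 days.
That remains the longest chain; total 33 days.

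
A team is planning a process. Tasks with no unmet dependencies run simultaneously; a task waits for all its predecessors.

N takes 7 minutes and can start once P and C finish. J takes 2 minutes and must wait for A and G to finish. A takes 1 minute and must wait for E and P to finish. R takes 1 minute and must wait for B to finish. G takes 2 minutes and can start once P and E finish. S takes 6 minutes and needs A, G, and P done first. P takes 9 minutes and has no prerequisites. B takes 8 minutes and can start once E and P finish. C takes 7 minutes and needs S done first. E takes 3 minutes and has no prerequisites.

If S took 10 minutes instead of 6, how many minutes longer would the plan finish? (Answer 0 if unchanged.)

4

The binding path is P→G→S→C→N = 9+2+6+7+7 = 31; finish at 31 minutes.
S lies on that path, so at 10 minutes the path becomes 35 minutes.
The critical path is still P→G→S→C→N; finish is now 35 minutes.
Change in finish: 35 − 31 = +4 minutes.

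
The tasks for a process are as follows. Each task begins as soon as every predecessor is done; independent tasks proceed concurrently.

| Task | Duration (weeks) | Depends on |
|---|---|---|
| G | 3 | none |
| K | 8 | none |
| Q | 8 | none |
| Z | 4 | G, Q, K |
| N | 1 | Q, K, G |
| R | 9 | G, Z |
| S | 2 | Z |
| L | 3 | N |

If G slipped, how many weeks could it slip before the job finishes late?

5

K→Z→R = 8+4+9 = 21 sets the makespan at 21 weeks.
Longest path through G: 16 weeks (earliest finish 3, latest finish 8).
Slack of G = 5 − 0 = 5 weeks.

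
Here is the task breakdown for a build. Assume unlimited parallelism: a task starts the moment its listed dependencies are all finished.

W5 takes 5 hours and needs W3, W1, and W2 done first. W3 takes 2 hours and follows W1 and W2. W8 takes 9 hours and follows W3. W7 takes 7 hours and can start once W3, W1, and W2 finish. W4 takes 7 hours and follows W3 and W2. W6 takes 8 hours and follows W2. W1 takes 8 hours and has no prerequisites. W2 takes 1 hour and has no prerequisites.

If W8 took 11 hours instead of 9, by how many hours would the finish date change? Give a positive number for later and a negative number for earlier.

Actual critical path: W1→W3→W8 = 8+2+9 = 19 ⇒ 19 hours.
Since W8 is critical, the +2 change carries straight to that chain (now 21 hours).
No other chain overtakes it, so the finish is 21 hours.
Change in finish: 21 − 19 = +2 hours.

2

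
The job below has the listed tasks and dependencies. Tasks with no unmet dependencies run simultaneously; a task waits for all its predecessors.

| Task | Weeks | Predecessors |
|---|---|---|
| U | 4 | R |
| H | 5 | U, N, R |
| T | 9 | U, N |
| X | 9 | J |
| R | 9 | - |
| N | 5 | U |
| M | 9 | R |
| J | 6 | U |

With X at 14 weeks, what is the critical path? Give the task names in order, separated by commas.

R, U, J, X

The binding path is R→U→J→X = 9+4+6+9 = 28; finish at 28 weeks.
X lies on that path, so at 14 weeks the path becomes 33 weeks.
That remains the longest chain; total 33 weeks.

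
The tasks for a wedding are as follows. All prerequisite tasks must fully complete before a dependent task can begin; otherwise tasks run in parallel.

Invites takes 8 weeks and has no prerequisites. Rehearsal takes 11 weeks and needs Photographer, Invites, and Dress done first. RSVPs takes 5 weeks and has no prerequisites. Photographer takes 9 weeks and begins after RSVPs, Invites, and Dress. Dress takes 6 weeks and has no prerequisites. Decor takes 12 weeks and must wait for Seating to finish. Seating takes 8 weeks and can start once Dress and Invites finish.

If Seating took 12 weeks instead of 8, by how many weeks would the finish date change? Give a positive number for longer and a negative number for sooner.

As given, the longest chain is Invites→Seating→Decor = 8+8+12 = 28, so the finish is 28 weeks.
Seating is on the critical path; changing it to 12 makes that path 32 weeks.
That remains the longest chain; total 32 weeks.
Change in finish: 32 − 28 = +4 weeks.

4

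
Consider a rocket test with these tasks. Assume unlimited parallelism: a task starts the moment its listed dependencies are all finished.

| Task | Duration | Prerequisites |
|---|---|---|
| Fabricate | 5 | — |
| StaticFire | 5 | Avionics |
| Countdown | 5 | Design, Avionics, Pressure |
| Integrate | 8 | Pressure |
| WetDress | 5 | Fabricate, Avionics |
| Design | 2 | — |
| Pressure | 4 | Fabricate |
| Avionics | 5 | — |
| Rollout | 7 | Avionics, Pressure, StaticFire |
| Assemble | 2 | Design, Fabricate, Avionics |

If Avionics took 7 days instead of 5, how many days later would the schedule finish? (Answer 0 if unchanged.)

2

Actual critical path: Avionics→StaticFire→Rollout = 5+5+7 = 17 ⇒ 17 days.
Avionics is on the critical path; changing it to 7 makes that path 19 days.
That remains the longest chain; total 19 days.
Change in finish: 19 − 17 = +2 days.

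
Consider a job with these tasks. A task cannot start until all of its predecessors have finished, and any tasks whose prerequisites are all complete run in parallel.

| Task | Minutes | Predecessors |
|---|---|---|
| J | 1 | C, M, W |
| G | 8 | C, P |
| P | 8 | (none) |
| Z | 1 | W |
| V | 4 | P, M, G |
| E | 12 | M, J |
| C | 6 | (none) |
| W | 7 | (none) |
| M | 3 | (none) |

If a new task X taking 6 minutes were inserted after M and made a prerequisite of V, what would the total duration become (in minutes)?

Originally the schedule takes 20 minutes.
With X inserted, V now waits for max(P, M, G, X).
New critical path: P→G→V = 8+8+4 = 20 ⇒ 20 minutes.

20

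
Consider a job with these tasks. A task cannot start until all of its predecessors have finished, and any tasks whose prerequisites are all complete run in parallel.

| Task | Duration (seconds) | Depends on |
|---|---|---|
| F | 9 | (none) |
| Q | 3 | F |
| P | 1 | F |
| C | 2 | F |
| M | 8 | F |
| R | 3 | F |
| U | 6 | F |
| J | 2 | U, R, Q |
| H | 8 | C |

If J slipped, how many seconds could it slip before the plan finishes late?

2

The longest chain is F→C→H = 9+2+8 = 19; overall finish 19 seconds.
Longest path through J: 17 seconds (earliest finish 17, latest finish 19).
Slack of J = 17 − 15 = 2 seconds.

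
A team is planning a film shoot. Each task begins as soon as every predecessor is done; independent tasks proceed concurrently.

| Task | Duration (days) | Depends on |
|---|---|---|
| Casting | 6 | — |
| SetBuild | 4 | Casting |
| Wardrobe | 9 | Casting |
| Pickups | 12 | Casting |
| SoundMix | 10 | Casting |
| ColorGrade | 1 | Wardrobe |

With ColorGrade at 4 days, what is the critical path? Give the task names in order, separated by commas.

Critical path before the change: Casting→Pickups = 6+12 = 18 giving 18 days.
ColorGrade has 2 days of float (longest path through it is 16).
New critical path: Casting→Wardrobe→ColorGrade = 6+9+4 = 19 ⇒ 19 days.

Casting, Wardrobe, ColorGrade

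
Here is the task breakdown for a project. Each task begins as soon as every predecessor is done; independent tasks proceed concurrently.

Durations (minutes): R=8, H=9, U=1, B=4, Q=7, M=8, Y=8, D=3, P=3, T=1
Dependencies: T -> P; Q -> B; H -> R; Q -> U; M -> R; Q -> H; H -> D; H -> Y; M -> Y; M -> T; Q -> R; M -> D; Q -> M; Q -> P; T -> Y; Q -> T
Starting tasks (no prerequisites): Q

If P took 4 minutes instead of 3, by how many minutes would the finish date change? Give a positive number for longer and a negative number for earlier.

0

As given, the longest chain is Q→H→Y = 7+9+8 = 24, so the finish is 24 minutes.
The longest path through P is only 19 minutes, so P has float 5.
The critical path is still Q→H→Y; finish is now 24 minutes.
Change in finish: 24 − 24 = +0 minutes.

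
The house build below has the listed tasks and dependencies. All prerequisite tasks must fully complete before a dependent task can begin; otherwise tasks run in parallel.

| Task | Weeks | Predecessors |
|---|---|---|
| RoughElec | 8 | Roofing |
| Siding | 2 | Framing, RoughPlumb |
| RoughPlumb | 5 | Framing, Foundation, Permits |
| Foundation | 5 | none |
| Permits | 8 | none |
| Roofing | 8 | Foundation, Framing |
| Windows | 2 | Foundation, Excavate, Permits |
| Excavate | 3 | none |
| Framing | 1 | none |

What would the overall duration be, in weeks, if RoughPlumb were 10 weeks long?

As given, the longest chain is Foundation→Roofing→RoughElec = 5+8+8 = 21, so the finish is 21 weeks.
RoughPlumb is off the critical path — its longest chain is 15 weeks, giving 6 of slack.
The critical path is still Foundation→Roofing→RoughElec; finish is now 21 weeks.

21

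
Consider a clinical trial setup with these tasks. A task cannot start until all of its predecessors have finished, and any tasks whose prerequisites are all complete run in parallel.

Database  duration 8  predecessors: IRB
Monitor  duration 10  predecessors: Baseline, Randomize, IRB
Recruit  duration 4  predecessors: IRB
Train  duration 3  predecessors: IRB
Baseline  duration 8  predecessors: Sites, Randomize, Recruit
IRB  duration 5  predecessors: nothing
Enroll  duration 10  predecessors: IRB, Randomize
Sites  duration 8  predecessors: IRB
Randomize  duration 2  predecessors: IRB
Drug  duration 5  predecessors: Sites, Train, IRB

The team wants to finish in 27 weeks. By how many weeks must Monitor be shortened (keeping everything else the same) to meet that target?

4

Current finish: 31 weeks; target: 27.
Monitor is on every critical path, so each week cut from Monitor cuts the finish by one (this holds down to a finish of 22).
Need 31 − 27 = 4 weeks off Monitor → Monitor becomes 6 weeks, finish becomes 27.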